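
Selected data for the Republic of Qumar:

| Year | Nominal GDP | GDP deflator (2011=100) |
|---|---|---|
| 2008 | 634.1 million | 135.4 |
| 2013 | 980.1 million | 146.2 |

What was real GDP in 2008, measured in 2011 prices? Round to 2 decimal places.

468.32 million

Real GDP = Nominal / (GDP deflator/100) = 634.1 / 1.354 = 468.32.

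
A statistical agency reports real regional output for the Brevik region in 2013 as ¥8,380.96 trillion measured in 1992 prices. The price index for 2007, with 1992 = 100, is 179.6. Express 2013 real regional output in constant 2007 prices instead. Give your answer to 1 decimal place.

¥15,052.2 trillion

Real regional output in 2007 prices = Real regional output in 1992 prices × (P_2007/P_1992) = 8380.96 × 1.796 = 15052.20.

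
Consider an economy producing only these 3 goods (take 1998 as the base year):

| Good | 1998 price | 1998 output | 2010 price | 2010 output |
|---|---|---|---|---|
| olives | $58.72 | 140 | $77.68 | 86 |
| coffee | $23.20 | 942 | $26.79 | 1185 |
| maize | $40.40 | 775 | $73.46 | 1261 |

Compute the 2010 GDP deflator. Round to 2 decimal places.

Nominal GDP 2010 = 77.68·86 + 26.79·1185 + 73.46·1261 = 131059.69.
Real GDP 2010 (at 1998 prices) = 58.72·86 + 23.20·1185 + 40.40·1261 = 83486.32.
Deflator = Nominal/Real × 100 = 131059.69/83486.32 × 100 = 156.983.

156.98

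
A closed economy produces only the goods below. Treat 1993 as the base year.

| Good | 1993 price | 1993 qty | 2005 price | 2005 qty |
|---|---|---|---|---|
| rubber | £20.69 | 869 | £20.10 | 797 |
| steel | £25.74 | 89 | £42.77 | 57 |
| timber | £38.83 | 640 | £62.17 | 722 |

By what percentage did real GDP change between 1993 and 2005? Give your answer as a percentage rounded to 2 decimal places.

Real GDP 1993 = Nominal GDP 1993 = 20.69·869 + 25.74·89 + 38.83·640 = 45121.67.
Real GDP 2005 (at 1993 prices) = 20.69·797 + 25.74·57 + 38.83·722 = 45992.37.
Real growth = 45992.37/45121.67 − 1 = 0.0193.

1.93%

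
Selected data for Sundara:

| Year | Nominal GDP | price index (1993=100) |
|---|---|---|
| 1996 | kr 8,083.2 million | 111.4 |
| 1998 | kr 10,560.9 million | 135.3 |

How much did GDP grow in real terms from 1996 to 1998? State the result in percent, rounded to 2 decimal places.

Real GDP 1996 = 8083.2 / 1.114 = 7256.01.
Real GDP 1998 = 10560.9 / 1.353 = 7805.54.
Real growth = 7805.54 / 7256.01 − 1 = 0.0757.

7.57%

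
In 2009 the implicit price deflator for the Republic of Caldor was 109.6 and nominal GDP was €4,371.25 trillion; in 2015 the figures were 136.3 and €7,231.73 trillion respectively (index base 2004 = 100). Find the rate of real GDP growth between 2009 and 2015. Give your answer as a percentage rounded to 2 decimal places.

Deflate each year: 2009 → 4371.25/1.096 = 3988.37; 2015 → 7231.73/1.363 = 5305.74.
So real GDP changed by 5305.74/3988.37 − 1 = 0.3303, i.e. 33.03%.

33.03%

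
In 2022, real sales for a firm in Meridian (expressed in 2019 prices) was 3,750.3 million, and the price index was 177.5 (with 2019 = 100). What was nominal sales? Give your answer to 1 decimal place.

Nominal sales = Real × (price index/100) = 3750.3 × 1.775 = 6656.78.

6,656.8 million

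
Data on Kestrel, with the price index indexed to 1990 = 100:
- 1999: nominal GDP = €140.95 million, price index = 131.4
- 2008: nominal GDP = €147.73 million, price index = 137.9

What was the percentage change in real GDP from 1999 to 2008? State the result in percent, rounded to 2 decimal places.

-0.13%

Real GDP 1999 = 140.95 / 1.314 = 107.27.
Real GDP 2008 = 147.73 / 1.379 = 107.13.
Real growth = 107.13 / 107.27 − 1 = -0.0013.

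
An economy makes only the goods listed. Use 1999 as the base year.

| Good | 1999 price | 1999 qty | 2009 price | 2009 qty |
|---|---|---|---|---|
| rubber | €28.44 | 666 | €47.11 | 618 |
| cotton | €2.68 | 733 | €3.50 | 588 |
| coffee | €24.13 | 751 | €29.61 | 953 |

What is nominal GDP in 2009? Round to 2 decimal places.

€59390.31

Nominal GDP 2009 = Σ (p_2009 × q_2009) = 47.11·618 + 3.50·588 + 29.61·953 = 59390.31.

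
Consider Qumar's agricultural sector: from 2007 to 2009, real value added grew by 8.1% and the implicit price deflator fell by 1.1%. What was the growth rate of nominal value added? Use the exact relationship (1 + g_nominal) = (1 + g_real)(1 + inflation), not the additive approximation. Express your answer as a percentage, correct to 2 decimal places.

(1 + g_nom) = (1 + g_real)(1 + π) = 1.0810 × 0.9890 = 1.06911.

6.91%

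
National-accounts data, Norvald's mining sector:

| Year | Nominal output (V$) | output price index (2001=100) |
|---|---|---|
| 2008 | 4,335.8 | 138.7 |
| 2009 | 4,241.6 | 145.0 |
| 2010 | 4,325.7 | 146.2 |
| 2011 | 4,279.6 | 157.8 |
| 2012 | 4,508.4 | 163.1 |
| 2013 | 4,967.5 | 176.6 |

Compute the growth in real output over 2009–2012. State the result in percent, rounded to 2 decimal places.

-5.51%

Real output 2009 = 4241.6/1.450 = 2925.24.
Real output 2012 = 4508.4/1.631 = 2764.19.
Change = 2764.19/2925.24 − 1 = -0.0551.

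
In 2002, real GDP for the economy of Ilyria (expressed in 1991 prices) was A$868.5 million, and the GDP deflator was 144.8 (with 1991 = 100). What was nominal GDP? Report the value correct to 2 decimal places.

A$1,257.59 million

Nominal GDP = Real × (GDP deflator/100) = 868.5 × 1.448 = 1257.59.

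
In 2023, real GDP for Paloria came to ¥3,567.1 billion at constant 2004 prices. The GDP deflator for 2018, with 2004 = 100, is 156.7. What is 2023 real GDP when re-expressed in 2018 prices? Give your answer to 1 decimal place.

¥5,589.6 billion

Real GDP in 2018 prices = Real GDP in 2004 prices × (P_2018/P_2004) = 3567.1 × 1.567 = 5589.65.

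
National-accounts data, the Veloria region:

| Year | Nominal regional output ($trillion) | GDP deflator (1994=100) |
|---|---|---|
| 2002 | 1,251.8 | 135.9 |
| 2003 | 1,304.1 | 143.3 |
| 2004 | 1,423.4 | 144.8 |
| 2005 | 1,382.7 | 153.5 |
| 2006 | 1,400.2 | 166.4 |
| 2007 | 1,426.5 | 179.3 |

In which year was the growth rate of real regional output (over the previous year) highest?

2004

2003: real = 1304.1/1.433 = 910.05; growth vs 2002 (921.12) = -1.20%.
2004: real = 1423.4/1.448 = 983.01; growth vs 2003 (910.05) = 8.02%.
2005: real = 1382.7/1.535 = 900.78; growth vs 2004 (983.01) = -8.37%.
2006: real = 1400.2/1.664 = 841.47; growth vs 2005 (900.78) = -6.58%.
2007: real = 1426.5/1.793 = 795.59; growth vs 2006 (841.47) = -5.45%.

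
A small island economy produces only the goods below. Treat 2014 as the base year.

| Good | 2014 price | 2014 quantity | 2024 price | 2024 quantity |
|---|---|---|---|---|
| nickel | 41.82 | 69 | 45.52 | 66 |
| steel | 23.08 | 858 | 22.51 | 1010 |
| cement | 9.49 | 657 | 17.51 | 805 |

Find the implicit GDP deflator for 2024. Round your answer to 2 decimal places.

Nominal GDP 2024 = 45.52·66 + 22.51·1010 + 17.51·805 = 39834.97.
Real GDP 2024 (at 2014 prices) = 41.82·66 + 23.08·1010 + 9.49·805 = 33710.37.
Deflator = Nominal/Real × 100 = 39834.97/33710.37 × 100 = 118.168.

118.17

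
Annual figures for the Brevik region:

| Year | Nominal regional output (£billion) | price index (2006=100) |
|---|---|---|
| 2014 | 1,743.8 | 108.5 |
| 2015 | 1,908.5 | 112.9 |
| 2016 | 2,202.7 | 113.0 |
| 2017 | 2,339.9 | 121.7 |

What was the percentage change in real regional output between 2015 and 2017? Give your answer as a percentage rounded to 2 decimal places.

13.74%

Real regional output 2015 = 1908.5/1.129 = 1690.43.
Real regional output 2017 = 2339.9/1.217 = 1922.68.
Change = 1922.68/1690.43 − 1 = 0.1374.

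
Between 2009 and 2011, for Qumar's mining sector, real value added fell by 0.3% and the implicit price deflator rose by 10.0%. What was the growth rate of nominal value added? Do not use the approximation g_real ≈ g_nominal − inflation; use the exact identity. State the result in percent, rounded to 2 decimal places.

9.67%

(1 + g_nom) = (1 + g_real)(1 + π) = 0.9970 × 1.1000 = 1.09670.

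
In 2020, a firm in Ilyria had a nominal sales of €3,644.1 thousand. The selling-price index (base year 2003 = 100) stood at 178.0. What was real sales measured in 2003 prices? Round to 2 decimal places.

Real sales = Nominal / (selling-price index/100) = 3644.1 / 1.780 = 2047.25.

€2,047.25 thousand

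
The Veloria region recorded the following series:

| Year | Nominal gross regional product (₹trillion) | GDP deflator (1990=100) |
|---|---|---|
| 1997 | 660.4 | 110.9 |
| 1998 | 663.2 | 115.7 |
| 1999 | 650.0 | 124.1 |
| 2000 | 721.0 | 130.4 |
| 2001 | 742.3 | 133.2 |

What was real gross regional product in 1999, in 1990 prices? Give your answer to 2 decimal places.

Real gross regional product 1999 = 650.0 / 1.241 = 523.77.

₹523.77 trillion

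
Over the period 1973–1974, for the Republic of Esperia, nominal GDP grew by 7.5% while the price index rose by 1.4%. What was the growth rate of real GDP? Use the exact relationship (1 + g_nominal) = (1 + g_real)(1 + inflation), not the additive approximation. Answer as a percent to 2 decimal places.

6.02%

(1 + g_nom) = (1 + g_real)(1 + π), so g_real = 1.0750 / 1.0140 − 1 = 0.06016.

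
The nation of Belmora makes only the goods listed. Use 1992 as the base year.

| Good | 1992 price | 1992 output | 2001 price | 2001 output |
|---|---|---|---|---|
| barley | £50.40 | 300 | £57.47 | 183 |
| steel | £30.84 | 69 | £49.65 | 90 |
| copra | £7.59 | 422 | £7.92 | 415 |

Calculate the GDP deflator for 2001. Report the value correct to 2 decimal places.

120.62

Nominal GDP 2001 = 57.47·183 + 49.65·90 + 7.92·415 = 18272.31.
Real GDP 2001 (at 1992 prices) = 50.40·183 + 30.84·90 + 7.59·415 = 15148.65.
Deflator = Nominal/Real × 100 = 18272.31/15148.65 × 100 = 120.620.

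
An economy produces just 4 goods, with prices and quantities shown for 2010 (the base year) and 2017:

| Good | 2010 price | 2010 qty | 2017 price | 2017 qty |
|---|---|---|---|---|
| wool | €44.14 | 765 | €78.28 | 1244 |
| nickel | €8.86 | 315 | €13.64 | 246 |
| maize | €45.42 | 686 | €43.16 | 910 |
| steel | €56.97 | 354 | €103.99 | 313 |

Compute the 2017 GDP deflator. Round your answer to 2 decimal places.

Nominal GDP 2017 = 78.28·1244 + 13.64·246 + 43.16·910 + 103.99·313 = 172560.23.
Real GDP 2017 (at 2010 prices) = 44.14·1244 + 8.86·246 + 45.42·910 + 56.97·313 = 116253.53.
Deflator = Nominal/Real × 100 = 172560.23/116253.53 × 100 = 148.434.

148.43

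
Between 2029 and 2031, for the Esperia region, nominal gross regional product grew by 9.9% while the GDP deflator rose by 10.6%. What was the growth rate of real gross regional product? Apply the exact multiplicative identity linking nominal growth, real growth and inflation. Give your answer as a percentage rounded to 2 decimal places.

(1 + g_nom) = (1 + g_real)(1 + π), so g_real = 1.0990 / 1.1060 − 1 = -0.00633.

-0.63%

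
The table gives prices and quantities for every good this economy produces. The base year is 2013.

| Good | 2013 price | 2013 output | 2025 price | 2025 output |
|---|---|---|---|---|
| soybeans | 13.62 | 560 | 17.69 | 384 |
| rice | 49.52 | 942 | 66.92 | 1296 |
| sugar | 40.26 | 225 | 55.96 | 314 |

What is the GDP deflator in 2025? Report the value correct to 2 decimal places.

Nominal GDP 2025 = 17.69·384 + 66.92·1296 + 55.96·314 = 111092.72.
Real GDP 2025 (at 2013 prices) = 13.62·384 + 49.52·1296 + 40.26·314 = 82049.64.
Deflator = Nominal/Real × 100 = 111092.72/82049.64 × 100 = 135.397.

135.40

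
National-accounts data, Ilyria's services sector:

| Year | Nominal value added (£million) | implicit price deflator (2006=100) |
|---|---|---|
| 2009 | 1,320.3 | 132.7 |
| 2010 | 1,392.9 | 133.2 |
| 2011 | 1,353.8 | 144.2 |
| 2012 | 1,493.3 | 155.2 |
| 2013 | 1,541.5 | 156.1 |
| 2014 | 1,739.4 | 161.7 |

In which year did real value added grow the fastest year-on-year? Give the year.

2010: real = 1392.9/1.332 = 1045.72; growth vs 2009 (994.95) = 5.10%.
2011: real = 1353.8/1.442 = 938.83; growth vs 2010 (1045.72) = -10.22%.
2012: real = 1493.3/1.552 = 962.18; growth vs 2011 (938.83) = 2.49%.
2013: real = 1541.5/1.561 = 987.51; growth vs 2012 (962.18) = 2.63%.
2014: real = 1739.4/1.617 = 1075.70; growth vs 2013 (987.51) = 8.93%.

2014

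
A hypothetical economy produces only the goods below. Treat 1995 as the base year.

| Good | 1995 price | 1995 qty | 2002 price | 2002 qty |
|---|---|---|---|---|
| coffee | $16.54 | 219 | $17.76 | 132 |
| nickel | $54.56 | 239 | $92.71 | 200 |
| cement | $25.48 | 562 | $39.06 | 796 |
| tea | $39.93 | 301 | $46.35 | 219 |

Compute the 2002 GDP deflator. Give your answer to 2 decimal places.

147.50

Nominal GDP 2002 = 17.76·132 + 92.71·200 + 39.06·796 + 46.35·219 = 62128.73.
Real GDP 2002 (at 1995 prices) = 16.54·132 + 54.56·200 + 25.48·796 + 39.93·219 = 42122.03.
Deflator = Nominal/Real × 100 = 62128.73/42122.03 × 100 = 147.497.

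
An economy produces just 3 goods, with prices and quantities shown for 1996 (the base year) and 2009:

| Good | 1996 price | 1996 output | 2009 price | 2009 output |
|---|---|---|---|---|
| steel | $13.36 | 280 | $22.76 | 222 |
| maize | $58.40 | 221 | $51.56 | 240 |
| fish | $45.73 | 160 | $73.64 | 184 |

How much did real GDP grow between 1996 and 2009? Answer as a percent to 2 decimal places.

Real GDP 1996 = Nominal GDP 1996 = 13.36·280 + 58.40·221 + 45.73·160 = 23964.00.
Real GDP 2009 (at 1996 prices) = 13.36·222 + 58.40·240 + 45.73·184 = 25396.24.
Real growth = 25396.24/23964.00 − 1 = 0.0598.

5.98%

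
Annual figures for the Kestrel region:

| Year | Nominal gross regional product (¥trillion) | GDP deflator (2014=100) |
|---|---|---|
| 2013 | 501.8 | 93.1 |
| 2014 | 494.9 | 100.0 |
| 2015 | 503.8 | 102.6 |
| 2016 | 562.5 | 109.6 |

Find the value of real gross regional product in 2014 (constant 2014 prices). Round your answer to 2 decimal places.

¥494.90 trillion

Real gross regional product 2014 = 494.9 / 1.000 = 494.90.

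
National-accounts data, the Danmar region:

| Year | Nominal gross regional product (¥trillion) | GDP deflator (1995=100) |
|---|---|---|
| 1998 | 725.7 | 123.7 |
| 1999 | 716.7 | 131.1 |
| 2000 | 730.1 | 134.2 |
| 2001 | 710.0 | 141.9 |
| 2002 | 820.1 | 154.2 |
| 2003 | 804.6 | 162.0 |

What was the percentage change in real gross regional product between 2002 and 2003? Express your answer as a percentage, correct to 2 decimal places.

-6.61%

Real gross regional product 2002 = 820.1/1.542 = 531.84.
Real gross regional product 2003 = 804.6/1.620 = 496.67.
Change = 496.67/531.84 − 1 = -0.0661.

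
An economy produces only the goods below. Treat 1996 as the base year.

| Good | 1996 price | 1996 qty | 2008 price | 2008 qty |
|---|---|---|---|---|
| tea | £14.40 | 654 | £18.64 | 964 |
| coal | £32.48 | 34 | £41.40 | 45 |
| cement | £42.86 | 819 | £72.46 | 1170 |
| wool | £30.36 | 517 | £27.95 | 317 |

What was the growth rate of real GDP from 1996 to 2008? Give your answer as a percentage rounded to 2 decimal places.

22.49%

Real GDP 1996 = Nominal GDP 1996 = 14.40·654 + 32.48·34 + 42.86·819 + 30.36·517 = 61320.38.
Real GDP 2008 (at 1996 prices) = 14.40·964 + 32.48·45 + 42.86·1170 + 30.36·317 = 75113.52.
Real growth = 75113.52/61320.38 − 1 = 0.2249.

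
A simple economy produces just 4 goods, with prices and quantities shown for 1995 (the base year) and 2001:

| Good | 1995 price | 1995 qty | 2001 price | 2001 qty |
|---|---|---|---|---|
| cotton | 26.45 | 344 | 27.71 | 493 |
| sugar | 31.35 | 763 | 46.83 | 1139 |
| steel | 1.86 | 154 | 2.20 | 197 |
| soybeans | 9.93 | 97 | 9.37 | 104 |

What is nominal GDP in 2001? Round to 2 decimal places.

Nominal GDP 2001 = Σ (p_2001 × q_2001) = 27.71·493 + 46.83·1139 + 2.20·197 + 9.37·104 = 68408.28.

68408.28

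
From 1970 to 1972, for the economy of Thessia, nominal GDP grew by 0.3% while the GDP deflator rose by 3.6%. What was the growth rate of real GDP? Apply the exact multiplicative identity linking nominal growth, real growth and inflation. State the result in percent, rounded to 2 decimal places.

(1 + g_nom) = (1 + g_real)(1 + π), so g_real = 1.0030 / 1.0360 − 1 = -0.03185.

-3.19%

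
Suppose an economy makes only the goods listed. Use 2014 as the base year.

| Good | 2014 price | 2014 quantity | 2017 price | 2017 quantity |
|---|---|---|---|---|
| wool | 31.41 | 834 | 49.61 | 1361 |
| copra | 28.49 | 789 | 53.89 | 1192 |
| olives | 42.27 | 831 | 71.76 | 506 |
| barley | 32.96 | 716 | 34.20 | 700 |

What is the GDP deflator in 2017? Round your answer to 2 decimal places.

Nominal GDP 2017 = 49.61·1361 + 53.89·1192 + 71.76·506 + 34.20·700 = 192006.65.
Real GDP 2017 (at 2014 prices) = 31.41·1361 + 28.49·1192 + 42.27·506 + 32.96·700 = 121169.71.
Deflator = Nominal/Real × 100 = 192006.65/121169.71 × 100 = 158.461.

158.46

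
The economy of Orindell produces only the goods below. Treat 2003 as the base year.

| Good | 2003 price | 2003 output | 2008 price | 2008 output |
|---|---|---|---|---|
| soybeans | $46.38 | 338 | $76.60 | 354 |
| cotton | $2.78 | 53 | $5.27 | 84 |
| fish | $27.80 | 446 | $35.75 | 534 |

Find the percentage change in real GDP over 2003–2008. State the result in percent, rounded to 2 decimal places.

Real GDP 2003 = Nominal GDP 2003 = 46.38·338 + 2.78·53 + 27.80·446 = 28222.58.
Real GDP 2008 (at 2003 prices) = 46.38·354 + 2.78·84 + 27.80·534 = 31497.24.
Real growth = 31497.24/28222.58 − 1 = 0.1160.

11.60%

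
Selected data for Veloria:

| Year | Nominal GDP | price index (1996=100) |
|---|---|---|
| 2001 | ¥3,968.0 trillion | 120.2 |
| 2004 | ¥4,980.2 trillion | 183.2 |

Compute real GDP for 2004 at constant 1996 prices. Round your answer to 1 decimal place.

¥2,718.4 trillion

Real GDP = Nominal / (price index/100) = 4980.2 / 1.832 = 2718.45.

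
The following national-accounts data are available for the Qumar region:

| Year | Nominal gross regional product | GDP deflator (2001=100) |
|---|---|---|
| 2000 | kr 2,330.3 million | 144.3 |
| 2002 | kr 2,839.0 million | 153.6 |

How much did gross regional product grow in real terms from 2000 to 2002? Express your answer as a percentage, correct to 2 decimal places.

Real gross regional product 2000 = 2330.3 / 1.443 = 1614.90.
Real gross regional product 2002 = 2839.0 / 1.536 = 1848.31.
Real growth = 1848.31 / 1614.90 − 1 = 0.1445.

14.45%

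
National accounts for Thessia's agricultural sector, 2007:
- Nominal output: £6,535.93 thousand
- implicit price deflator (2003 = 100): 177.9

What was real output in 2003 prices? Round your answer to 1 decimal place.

£3,673.9 thousand

Real output = Nominal / (implicit price deflator/100) = 6535.93 / 1.779 = 3673.93.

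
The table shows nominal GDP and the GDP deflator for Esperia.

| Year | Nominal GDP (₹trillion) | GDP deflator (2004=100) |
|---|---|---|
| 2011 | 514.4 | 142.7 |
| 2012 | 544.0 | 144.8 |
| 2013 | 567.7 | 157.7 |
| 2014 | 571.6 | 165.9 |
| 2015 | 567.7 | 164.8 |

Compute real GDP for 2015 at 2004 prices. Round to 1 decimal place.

Real GDP 2015 = 567.7 / 1.648 = 344.48.

₹344.5 trillion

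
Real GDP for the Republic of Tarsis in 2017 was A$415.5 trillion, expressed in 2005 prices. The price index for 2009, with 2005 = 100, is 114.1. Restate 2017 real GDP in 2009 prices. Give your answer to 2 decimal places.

A$474.09 trillion

Real GDP in 2009 prices = Real GDP in 2005 prices × (P_2009/P_2005) = 415.5 × 1.141 = 474.09.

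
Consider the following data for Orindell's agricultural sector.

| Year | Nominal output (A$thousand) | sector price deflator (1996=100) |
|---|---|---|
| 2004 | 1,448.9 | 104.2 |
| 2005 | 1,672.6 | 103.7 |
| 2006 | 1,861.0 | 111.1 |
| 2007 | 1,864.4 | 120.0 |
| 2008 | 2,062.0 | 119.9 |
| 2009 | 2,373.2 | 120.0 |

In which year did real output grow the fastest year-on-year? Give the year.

2005: real = 1672.6/1.037 = 1612.92; growth vs 2004 (1390.50) = 16.00%.
2006: real = 1861.0/1.111 = 1675.07; growth vs 2005 (1612.92) = 3.85%.
2007: real = 1864.4/1.200 = 1553.67; growth vs 2006 (1675.07) = -7.25%.
2008: real = 2062.0/1.199 = 1719.77; growth vs 2007 (1553.67) = 10.69%.
2009: real = 2373.2/1.200 = 1977.67; growth vs 2008 (1719.77) = 15.00%.

2005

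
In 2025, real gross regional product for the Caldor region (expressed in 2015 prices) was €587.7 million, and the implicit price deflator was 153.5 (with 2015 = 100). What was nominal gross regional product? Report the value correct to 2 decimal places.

€902.12 million

Nominal gross regional product = Real × (implicit price deflator/100) = 587.7 × 1.535 = 902.12.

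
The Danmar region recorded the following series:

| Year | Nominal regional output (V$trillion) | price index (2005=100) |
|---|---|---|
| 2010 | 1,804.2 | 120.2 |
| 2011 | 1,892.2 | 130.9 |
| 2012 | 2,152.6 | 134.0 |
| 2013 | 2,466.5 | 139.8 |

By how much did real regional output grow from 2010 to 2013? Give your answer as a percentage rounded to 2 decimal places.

17.54%

Real regional output 2010 = 1804.2/1.202 = 1501.00.
Real regional output 2013 = 2466.5/1.398 = 1764.31.
Change = 1764.31/1501.00 − 1 = 0.1754.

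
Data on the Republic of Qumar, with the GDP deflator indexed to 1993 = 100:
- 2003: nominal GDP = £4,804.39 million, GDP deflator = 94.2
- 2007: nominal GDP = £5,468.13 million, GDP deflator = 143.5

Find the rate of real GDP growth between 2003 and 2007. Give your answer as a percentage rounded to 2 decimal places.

Deflate each year: 2003 → 4804.39/0.942 = 5100.20; 2007 → 5468.13/1.435 = 3810.54.
So real GDP changed by 3810.54/5100.20 − 1 = -0.2529, i.e. -25.29%.

-25.29%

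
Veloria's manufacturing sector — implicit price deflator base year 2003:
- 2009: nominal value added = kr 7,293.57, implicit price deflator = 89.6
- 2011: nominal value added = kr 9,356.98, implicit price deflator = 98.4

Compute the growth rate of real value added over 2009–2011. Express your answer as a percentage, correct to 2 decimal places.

Real value added 2009 = 7293.57 / 0.896 = 8140.15.
Real value added 2011 = 9356.98 / 0.984 = 9509.13.
Real growth = 9509.13 / 8140.15 − 1 = 0.1682.

16.82%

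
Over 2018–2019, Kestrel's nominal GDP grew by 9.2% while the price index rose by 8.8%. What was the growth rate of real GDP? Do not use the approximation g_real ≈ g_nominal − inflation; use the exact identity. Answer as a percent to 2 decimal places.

(1 + g_nom) = (1 + g_real)(1 + π), so g_real = 1.0920 / 1.0880 − 1 = 0.00368.

0.37%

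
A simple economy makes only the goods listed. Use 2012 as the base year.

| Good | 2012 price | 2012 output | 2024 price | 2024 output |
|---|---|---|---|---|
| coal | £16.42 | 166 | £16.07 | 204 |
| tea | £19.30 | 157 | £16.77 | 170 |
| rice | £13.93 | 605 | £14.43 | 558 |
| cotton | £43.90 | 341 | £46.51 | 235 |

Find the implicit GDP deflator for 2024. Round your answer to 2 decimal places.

101.58

Nominal GDP 2024 = 16.07·204 + 16.77·170 + 14.43·558 + 46.51·235 = 25110.97.
Real GDP 2024 (at 2012 prices) = 16.42·204 + 19.30·170 + 13.93·558 + 43.90·235 = 24720.12.
Deflator = Nominal/Real × 100 = 25110.97/24720.12 × 100 = 101.581.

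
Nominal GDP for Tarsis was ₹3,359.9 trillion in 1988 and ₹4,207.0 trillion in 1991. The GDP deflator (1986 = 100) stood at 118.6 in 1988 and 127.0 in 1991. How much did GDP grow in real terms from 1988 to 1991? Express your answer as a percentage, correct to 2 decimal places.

16.93%

Real GDP 1988 = 3359.9 / 1.186 = 2832.97.
Real GDP 1991 = 4207.0 / 1.270 = 3312.60.
Real growth = 3312.60 / 2832.97 − 1 = 0.1693.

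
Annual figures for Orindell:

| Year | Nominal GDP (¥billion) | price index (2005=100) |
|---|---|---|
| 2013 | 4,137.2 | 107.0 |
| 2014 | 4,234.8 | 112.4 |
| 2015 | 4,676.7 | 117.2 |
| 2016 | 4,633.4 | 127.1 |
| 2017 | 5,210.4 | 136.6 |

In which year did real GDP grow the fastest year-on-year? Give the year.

2015

2014: real = 4234.8/1.124 = 3767.62; growth vs 2013 (3866.54) = -2.56%.
2015: real = 4676.7/1.172 = 3990.36; growth vs 2014 (3767.62) = 5.91%.
2016: real = 4633.4/1.271 = 3645.48; growth vs 2015 (3990.36) = -8.64%.
2017: real = 5210.4/1.366 = 3814.35; growth vs 2016 (3645.48) = 4.63%.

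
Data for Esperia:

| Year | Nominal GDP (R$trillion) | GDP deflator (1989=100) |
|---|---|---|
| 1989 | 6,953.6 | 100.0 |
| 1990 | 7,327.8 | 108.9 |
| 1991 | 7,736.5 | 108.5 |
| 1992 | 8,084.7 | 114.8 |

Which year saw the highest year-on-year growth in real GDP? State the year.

1991

1990: real = 7327.8/1.089 = 6728.93; growth vs 1989 (6953.60) = -3.23%.
1991: real = 7736.5/1.085 = 7130.41; growth vs 1990 (6728.93) = 5.97%.
1992: real = 8084.7/1.148 = 7042.42; growth vs 1991 (7130.41) = -1.23%.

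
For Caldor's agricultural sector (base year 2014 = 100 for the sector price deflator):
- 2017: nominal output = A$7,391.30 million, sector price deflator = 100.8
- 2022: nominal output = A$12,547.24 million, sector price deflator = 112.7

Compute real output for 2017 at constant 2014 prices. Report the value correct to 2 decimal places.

A$7,332.64 million

Real output = Nominal / (sector price deflator/100) = 7391.30 / 1.008 = 7332.64.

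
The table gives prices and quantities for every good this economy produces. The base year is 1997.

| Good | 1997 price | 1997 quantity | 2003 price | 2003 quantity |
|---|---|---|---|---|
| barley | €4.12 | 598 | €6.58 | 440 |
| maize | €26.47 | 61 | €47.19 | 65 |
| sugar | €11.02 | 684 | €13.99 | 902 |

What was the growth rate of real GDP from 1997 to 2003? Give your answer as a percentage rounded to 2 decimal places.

Real GDP 1997 = Nominal GDP 1997 = 4.12·598 + 26.47·61 + 11.02·684 = 11616.11.
Real GDP 2003 (at 1997 prices) = 4.12·440 + 26.47·65 + 11.02·902 = 13473.39.
Real growth = 13473.39/11616.11 − 1 = 0.1599.

15.99%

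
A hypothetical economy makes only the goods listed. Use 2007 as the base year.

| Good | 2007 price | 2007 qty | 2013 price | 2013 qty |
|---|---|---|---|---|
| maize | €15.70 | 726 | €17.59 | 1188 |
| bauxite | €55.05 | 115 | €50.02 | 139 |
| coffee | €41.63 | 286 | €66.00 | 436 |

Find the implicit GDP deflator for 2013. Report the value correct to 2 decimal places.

Nominal GDP 2013 = 17.59·1188 + 50.02·139 + 66.00·436 = 56625.70.
Real GDP 2013 (at 2007 prices) = 15.70·1188 + 55.05·139 + 41.63·436 = 44454.23.
Deflator = Nominal/Real × 100 = 56625.70/44454.23 × 100 = 127.380.

127.38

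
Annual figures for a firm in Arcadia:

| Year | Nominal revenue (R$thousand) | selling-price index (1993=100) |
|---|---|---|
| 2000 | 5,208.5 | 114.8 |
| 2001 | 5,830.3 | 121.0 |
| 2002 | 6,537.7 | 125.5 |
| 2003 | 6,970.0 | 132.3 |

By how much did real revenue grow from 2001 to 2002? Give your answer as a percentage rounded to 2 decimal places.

8.11%

Real revenue 2001 = 5830.3/1.210 = 4818.43.
Real revenue 2002 = 6537.7/1.255 = 5209.32.
Change = 5209.32/4818.43 − 1 = 0.0811.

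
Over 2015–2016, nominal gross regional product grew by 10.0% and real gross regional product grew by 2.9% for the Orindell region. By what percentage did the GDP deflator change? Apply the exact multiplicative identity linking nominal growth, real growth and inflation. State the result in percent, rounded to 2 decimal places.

6.90%

(1 + g_nom) = (1 + g_real)(1 + π), so π = 1.1000 / 1.0290 − 1 = 0.06900.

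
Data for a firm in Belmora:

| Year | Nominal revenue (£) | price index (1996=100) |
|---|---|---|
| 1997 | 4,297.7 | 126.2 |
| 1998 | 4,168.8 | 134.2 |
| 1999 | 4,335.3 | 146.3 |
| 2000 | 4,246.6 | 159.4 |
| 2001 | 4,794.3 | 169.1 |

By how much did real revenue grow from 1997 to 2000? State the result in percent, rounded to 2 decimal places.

Real revenue 1997 = 4297.7/1.262 = 3405.47.
Real revenue 2000 = 4246.6/1.594 = 2664.12.
Change = 2664.12/3405.47 − 1 = -0.2177.

-21.77%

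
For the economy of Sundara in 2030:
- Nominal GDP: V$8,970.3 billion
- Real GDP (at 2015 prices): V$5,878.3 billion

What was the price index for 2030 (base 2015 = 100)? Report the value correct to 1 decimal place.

152.6

price index = (Nominal / Real) × 100 = 8970.3 / 5878.3 × 100 = 152.60.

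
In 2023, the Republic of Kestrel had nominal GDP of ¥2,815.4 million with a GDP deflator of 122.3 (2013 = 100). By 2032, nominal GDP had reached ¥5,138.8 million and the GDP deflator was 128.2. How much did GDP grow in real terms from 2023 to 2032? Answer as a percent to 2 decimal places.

Real GDP 2023 = 2815.4 / 1.223 = 2302.04.
Real GDP 2032 = 5138.8 / 1.282 = 4008.42.
Real growth = 4008.42 / 2302.04 − 1 = 0.7412.

74.12%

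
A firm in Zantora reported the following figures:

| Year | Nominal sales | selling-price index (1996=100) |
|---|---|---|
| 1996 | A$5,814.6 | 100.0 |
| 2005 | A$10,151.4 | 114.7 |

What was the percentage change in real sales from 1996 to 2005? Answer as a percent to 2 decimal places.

Deflate each year: 1996 → 5814.6/1.000 = 5814.60; 2005 → 10151.4/1.147 = 8850.39.
So real sales changed by 8850.39/5814.60 − 1 = 0.5221, i.e. 52.21%.

52.21%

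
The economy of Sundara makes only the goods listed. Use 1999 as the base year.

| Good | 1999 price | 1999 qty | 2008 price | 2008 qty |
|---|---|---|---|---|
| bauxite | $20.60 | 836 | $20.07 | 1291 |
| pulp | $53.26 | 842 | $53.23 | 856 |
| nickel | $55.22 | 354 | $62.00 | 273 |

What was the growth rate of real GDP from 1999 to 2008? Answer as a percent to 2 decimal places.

6.92%

Real GDP 1999 = Nominal GDP 1999 = 20.60·836 + 53.26·842 + 55.22·354 = 81614.40.
Real GDP 2008 (at 1999 prices) = 20.60·1291 + 53.26·856 + 55.22·273 = 87260.22.
Real growth = 87260.22/81614.40 − 1 = 0.0692.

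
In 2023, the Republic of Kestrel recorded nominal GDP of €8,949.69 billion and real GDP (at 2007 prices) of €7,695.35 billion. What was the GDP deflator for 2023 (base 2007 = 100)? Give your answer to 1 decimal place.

116.3

GDP deflator = (Nominal / Real) × 100 = 8949.69 / 7695.35 × 100 = 116.30.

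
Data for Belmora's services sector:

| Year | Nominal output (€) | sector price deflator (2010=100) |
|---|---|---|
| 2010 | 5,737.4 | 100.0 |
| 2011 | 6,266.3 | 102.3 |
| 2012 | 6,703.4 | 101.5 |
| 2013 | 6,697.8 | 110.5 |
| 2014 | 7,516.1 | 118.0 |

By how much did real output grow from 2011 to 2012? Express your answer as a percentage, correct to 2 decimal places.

Real output 2011 = 6266.3/1.023 = 6125.42.
Real output 2012 = 6703.4/1.015 = 6604.33.
Change = 6604.33/6125.42 − 1 = 0.0782.

7.82%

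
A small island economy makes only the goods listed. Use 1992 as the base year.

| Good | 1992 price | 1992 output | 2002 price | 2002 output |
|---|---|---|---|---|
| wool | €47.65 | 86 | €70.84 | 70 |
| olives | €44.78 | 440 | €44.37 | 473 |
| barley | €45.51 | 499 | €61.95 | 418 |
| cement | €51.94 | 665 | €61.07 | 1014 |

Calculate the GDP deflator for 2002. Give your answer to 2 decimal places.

118.25

Nominal GDP 2002 = 70.84·70 + 44.37·473 + 61.95·418 + 61.07·1014 = 113765.89.
Real GDP 2002 (at 1992 prices) = 47.65·70 + 44.78·473 + 45.51·418 + 51.94·1014 = 96206.78.
Deflator = Nominal/Real × 100 = 113765.89/96206.78 × 100 = 118.251.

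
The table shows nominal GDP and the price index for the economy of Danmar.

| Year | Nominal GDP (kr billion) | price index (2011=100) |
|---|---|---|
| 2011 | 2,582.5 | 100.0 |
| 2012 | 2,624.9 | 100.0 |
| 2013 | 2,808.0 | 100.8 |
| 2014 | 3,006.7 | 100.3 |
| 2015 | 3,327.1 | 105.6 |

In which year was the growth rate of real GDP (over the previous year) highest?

2012: real = 2624.9/1.000 = 2624.90; growth vs 2011 (2582.50) = 1.64%.
2013: real = 2808.0/1.008 = 2785.71; growth vs 2012 (2624.90) = 6.13%.
2014: real = 3006.7/1.003 = 2997.71; growth vs 2013 (2785.71) = 7.61%.
2015: real = 3327.1/1.056 = 3150.66; growth vs 2014 (2997.71) = 5.10%.

2014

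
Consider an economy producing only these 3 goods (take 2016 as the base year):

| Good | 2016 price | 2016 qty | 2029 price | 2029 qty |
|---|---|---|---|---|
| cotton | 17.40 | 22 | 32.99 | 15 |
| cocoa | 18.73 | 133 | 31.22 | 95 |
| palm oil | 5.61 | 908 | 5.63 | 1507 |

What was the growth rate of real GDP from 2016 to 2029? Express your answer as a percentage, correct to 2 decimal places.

31.71%

Real GDP 2016 = Nominal GDP 2016 = 17.40·22 + 18.73·133 + 5.61·908 = 7967.77.
Real GDP 2029 (at 2016 prices) = 17.40·15 + 18.73·95 + 5.61·1507 = 10494.62.
Real growth = 10494.62/7967.77 − 1 = 0.3171.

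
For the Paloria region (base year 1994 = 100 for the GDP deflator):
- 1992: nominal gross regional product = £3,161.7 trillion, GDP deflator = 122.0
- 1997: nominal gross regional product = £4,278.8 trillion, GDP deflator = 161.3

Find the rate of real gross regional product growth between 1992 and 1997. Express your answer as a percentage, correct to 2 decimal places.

2.36%

Real gross regional product 1992 = 3161.7 / 1.220 = 2591.56.
Real gross regional product 1997 = 4278.8 / 1.613 = 2652.70.
Real growth = 2652.70 / 2591.56 − 1 = 0.0236.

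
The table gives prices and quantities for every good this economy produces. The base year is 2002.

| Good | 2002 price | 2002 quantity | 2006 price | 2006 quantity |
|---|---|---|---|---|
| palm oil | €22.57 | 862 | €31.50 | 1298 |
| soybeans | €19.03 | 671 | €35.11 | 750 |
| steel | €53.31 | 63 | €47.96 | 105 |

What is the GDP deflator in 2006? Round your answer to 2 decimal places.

Nominal GDP 2006 = 31.50·1298 + 35.11·750 + 47.96·105 = 72255.30.
Real GDP 2006 (at 2002 prices) = 22.57·1298 + 19.03·750 + 53.31·105 = 49165.91.
Deflator = Nominal/Real × 100 = 72255.30/49165.91 × 100 = 146.962.

146.96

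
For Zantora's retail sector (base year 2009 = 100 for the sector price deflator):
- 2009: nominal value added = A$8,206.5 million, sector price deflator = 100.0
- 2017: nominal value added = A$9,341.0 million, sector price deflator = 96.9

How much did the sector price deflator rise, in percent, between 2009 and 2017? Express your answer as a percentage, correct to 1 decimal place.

Price-level change = 96.9 / 100.0 − 1 = -0.0310.

-3.1%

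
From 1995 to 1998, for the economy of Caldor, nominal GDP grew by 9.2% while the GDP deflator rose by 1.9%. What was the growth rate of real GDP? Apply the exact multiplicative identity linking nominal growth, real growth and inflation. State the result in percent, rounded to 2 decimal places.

(1 + g_nom) = (1 + g_real)(1 + π), so g_real = 1.0920 / 1.0190 − 1 = 0.07164.

7.16%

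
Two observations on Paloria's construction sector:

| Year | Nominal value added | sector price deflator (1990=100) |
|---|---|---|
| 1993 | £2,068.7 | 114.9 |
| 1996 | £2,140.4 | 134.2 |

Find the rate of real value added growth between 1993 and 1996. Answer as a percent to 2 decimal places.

Real value added 1993 = 2068.7 / 1.149 = 1800.44.
Real value added 1996 = 2140.4 / 1.342 = 1594.93.
Real growth = 1594.93 / 1800.44 − 1 = -0.1141.

-11.41%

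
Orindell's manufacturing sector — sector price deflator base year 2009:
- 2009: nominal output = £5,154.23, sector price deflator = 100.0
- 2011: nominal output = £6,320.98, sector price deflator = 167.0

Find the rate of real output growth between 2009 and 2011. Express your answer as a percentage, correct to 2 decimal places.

-26.56%

Real output 2009 = 5154.23 / 1.000 = 5154.23.
Real output 2011 = 6320.98 / 1.670 = 3785.02.
Real growth = 3785.02 / 5154.23 − 1 = -0.2656.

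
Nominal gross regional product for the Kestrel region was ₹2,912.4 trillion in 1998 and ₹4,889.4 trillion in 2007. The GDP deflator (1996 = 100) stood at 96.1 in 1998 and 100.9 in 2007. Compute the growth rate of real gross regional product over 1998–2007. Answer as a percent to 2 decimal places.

59.90%

Real gross regional product 1998 = 2912.4 / 0.961 = 3030.59.
Real gross regional product 2007 = 4889.4 / 1.009 = 4845.79.
Real growth = 4845.79 / 3030.59 − 1 = 0.5990.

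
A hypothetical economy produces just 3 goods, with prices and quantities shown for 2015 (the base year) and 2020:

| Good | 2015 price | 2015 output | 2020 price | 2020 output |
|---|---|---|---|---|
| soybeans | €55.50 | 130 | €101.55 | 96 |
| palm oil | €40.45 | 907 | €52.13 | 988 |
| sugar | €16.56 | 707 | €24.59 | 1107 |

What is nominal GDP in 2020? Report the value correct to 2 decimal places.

Nominal GDP 2020 = Σ (p_2020 × q_2020) = 101.55·96 + 52.13·988 + 24.59·1107 = 88474.37.

€88474.37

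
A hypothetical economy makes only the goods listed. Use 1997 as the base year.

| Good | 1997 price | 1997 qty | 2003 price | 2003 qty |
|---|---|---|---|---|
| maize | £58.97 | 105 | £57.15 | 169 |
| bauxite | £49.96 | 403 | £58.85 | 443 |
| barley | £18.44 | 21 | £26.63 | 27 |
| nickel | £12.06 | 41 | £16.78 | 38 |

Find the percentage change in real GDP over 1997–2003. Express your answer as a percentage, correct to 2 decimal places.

21.49%

Real GDP 1997 = Nominal GDP 1997 = 58.97·105 + 49.96·403 + 18.44·21 + 12.06·41 = 27207.43.
Real GDP 2003 (at 1997 prices) = 58.97·169 + 49.96·443 + 18.44·27 + 12.06·38 = 33054.37.
Real growth = 33054.37/27207.43 − 1 = 0.2149.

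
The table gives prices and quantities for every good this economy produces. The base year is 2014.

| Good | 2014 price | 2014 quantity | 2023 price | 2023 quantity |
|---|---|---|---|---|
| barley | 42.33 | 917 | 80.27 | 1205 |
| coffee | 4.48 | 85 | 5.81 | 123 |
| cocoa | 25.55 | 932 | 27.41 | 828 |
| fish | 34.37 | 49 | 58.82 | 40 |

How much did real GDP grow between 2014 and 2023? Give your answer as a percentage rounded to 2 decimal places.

Real GDP 2014 = Nominal GDP 2014 = 42.33·917 + 4.48·85 + 25.55·932 + 34.37·49 = 64694.14.
Real GDP 2023 (at 2014 prices) = 42.33·1205 + 4.48·123 + 25.55·828 + 34.37·40 = 74088.89.
Real growth = 74088.89/64694.14 − 1 = 0.1452.

14.52%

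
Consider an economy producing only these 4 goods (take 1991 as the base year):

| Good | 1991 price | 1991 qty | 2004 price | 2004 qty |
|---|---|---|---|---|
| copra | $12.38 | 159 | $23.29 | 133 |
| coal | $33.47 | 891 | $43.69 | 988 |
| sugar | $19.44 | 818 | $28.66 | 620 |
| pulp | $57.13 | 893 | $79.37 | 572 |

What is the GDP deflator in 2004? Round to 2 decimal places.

Nominal GDP 2004 = 23.29·133 + 43.69·988 + 28.66·620 + 79.37·572 = 109432.13.
Real GDP 2004 (at 1991 prices) = 12.38·133 + 33.47·988 + 19.44·620 + 57.13·572 = 79446.06.
Deflator = Nominal/Real × 100 = 109432.13/79446.06 × 100 = 137.744.

137.74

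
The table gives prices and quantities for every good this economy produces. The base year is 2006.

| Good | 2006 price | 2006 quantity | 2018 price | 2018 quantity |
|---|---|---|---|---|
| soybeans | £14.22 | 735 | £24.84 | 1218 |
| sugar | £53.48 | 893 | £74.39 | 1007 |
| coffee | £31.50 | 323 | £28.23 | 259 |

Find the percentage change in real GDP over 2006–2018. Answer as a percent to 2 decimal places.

Real GDP 2006 = Nominal GDP 2006 = 14.22·735 + 53.48·893 + 31.50·323 = 68383.84.
Real GDP 2018 (at 2006 prices) = 14.22·1218 + 53.48·1007 + 31.50·259 = 79332.82.
Real growth = 79332.82/68383.84 − 1 = 0.1601.

16.01%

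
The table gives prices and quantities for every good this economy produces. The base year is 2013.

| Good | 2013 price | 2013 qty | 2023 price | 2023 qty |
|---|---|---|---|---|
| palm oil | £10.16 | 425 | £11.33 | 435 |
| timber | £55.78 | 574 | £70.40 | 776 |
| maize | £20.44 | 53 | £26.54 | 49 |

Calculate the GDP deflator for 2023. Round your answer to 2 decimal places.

124.95

Nominal GDP 2023 = 11.33·435 + 70.40·776 + 26.54·49 = 60859.41.
Real GDP 2023 (at 2013 prices) = 10.16·435 + 55.78·776 + 20.44·49 = 48706.44.
Deflator = Nominal/Real × 100 = 60859.41/48706.44 × 100 = 124.951.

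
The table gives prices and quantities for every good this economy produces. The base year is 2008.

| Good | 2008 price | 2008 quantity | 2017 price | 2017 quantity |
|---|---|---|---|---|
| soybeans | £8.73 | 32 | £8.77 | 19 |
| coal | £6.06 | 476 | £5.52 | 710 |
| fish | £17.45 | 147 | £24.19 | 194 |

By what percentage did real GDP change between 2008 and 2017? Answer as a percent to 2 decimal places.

Real GDP 2008 = Nominal GDP 2008 = 8.73·32 + 6.06·476 + 17.45·147 = 5729.07.
Real GDP 2017 (at 2008 prices) = 8.73·19 + 6.06·710 + 17.45·194 = 7853.77.
Real growth = 7853.77/5729.07 − 1 = 0.3709.

37.09%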